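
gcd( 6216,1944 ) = 24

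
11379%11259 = 120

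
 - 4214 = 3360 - 7574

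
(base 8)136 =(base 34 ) 2q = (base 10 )94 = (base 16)5E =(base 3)10111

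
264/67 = 3 + 63/67 = 3.94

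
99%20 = 19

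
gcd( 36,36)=36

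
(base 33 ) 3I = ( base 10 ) 117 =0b1110101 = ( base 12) 99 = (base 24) 4L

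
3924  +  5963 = 9887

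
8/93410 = 4/46705 = 0.00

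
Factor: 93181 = 11^1 *43^1*197^1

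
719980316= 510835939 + 209144377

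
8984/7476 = 2246/1869 = 1.20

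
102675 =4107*25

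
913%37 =25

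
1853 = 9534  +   - 7681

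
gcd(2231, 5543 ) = 23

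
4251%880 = 731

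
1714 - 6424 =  - 4710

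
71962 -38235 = 33727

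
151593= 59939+91654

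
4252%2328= 1924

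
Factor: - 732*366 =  - 2^3 *3^2*61^2 =- 267912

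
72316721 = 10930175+61386546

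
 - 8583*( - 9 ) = 77247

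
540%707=540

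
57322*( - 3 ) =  - 171966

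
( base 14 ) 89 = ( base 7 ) 232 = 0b1111001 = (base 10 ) 121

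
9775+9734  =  19509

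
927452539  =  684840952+242611587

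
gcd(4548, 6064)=1516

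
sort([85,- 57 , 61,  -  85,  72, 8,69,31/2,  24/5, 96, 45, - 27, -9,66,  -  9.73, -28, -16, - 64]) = [-85,  -  64, - 57, - 28, - 27, - 16, - 9.73, - 9, 24/5,  8,31/2, 45, 61,66, 69,72,85,96]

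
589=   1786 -1197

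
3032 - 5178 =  - 2146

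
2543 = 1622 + 921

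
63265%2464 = 1665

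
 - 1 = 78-79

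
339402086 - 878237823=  - 538835737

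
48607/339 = 48607/339   =  143.38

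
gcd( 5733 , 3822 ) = 1911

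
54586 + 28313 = 82899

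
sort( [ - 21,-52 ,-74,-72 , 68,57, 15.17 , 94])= [  -  74, - 72, - 52 ,-21, 15.17, 57, 68, 94]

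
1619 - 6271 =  - 4652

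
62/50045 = 62/50045 = 0.00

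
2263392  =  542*4176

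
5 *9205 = 46025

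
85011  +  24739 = 109750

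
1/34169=1/34169 = 0.00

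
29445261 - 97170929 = -67725668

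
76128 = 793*96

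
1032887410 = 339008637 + 693878773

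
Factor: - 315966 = -2^1*3^1* 7^1*7523^1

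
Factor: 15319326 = 2^1 * 3^1*11^2 * 21101^1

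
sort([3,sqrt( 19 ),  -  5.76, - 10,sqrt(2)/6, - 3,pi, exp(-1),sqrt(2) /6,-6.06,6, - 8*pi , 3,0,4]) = [ - 8*pi,-10,- 6.06, - 5.76,  -  3, 0,sqrt(2 ) /6,sqrt( 2)/6,exp(-1 ), 3,3,  pi, 4, sqrt(19), 6 ] 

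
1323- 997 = 326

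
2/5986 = 1/2993  =  0.00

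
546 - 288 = 258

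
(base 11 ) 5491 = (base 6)53303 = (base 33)6LC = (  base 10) 7239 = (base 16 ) 1c47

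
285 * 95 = 27075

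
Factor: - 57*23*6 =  - 2^1*3^2*19^1*23^1 = -  7866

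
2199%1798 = 401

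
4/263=4/263  =  0.02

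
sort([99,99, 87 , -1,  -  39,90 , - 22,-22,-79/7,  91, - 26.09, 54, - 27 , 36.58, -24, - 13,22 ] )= [-39 , - 27 , - 26.09, - 24 ,- 22, - 22, - 13,-79/7,-1, 22, 36.58,  54,87, 90,91 , 99, 99 ] 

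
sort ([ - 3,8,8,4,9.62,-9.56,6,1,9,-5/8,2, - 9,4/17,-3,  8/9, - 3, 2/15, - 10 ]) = [ - 10,-9.56, - 9, - 3, -3,-3, - 5/8,2/15,  4/17,8/9,1,  2,4, 6, 8, 8, 9,9.62] 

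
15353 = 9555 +5798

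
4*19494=77976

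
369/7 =369/7 = 52.71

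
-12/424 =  - 3/106=   - 0.03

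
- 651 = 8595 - 9246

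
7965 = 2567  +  5398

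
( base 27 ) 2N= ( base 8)115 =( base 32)2d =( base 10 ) 77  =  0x4d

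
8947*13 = 116311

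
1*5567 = 5567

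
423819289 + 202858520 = 626677809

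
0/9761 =0 = 0.00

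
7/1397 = 7/1397 = 0.01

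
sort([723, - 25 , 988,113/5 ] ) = [-25,113/5,  723,988 ]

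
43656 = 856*51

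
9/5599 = 9/5599 = 0.00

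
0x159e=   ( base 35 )4I4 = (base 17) 1229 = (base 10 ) 5534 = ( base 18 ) h18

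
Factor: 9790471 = 181^1*54091^1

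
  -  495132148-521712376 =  - 1016844524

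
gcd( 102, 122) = 2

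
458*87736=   40183088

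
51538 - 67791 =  - 16253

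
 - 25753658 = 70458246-96211904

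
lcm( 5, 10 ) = 10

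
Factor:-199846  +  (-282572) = -482418=- 2^1*3^2*26801^1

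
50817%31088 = 19729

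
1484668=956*1553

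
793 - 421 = 372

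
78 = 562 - 484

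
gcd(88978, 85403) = 1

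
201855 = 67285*3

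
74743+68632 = 143375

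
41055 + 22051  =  63106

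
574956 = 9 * 63884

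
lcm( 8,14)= 56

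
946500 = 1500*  631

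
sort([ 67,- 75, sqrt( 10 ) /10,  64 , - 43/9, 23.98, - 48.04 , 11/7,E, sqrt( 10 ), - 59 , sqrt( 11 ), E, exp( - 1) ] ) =[  -  75, - 59, - 48.04 ,- 43/9,  sqrt( 10 ) /10 , exp( - 1),11/7,E,E, sqrt( 10),  sqrt( 11), 23.98, 64,67]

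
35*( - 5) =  - 175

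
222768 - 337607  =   - 114839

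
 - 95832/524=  - 183+15/131 = - 182.89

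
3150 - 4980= - 1830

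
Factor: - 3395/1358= - 5/2 = -  2^(  -  1)*5^1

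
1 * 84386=84386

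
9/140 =9/140   =  0.06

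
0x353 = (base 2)1101010011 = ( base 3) 1011112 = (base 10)851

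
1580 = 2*790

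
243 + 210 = 453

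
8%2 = 0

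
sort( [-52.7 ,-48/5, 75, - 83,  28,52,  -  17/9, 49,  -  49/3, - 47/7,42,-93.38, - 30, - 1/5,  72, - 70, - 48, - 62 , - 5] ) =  [ - 93.38, - 83, - 70, - 62,-52.7,  -  48, - 30  ,-49/3, - 48/5,-47/7,  -  5, - 17/9, - 1/5, 28,42,49,52, 72,75 ] 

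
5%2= 1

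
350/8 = 175/4 = 43.75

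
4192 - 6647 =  - 2455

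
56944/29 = 56944/29 = 1963.59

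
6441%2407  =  1627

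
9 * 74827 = 673443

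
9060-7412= 1648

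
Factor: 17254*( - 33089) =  - 570917606  =  - 2^1*7^1*29^1*163^1*8627^1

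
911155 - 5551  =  905604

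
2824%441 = 178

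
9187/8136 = 1  +  1051/8136= 1.13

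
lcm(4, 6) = 12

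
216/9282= 36/1547 = 0.02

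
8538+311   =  8849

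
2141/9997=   2141/9997 = 0.21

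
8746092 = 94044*93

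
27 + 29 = 56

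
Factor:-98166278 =-2^1*7^1*7011877^1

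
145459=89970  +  55489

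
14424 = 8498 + 5926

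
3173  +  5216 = 8389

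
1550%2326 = 1550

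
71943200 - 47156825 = 24786375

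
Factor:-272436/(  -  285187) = 2^2 * 3^1*7^( - 1 )*73^1*131^ ( -1 )  =  876/917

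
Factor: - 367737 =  - 3^1 * 122579^1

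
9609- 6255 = 3354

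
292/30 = 146/15 = 9.73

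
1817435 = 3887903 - 2070468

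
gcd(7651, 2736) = 1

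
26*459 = 11934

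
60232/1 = 60232  =  60232.00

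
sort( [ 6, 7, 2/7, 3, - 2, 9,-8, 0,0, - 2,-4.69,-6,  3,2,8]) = [-8, - 6,-4.69, - 2, - 2,0,0, 2/7,2,3, 3,6 , 7 , 8,  9 ] 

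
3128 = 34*92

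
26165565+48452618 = 74618183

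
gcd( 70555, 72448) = 1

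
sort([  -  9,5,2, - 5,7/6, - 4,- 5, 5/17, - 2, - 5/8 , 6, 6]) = [-9,-5,-5,-4,  -  2, - 5/8,5/17,7/6 , 2, 5, 6, 6]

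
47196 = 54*874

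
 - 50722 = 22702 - 73424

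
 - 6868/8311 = -1 + 1443/8311 = -0.83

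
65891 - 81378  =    -  15487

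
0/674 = 0 = 0.00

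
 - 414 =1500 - 1914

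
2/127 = 2/127=0.02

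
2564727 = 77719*33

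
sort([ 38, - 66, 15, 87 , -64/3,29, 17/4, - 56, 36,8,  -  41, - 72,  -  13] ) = [ - 72, - 66, - 56, - 41, - 64/3, - 13, 17/4,8,15, 29, 36,38, 87 ]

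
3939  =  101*39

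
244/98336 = 61/24584 = 0.00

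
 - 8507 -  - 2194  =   - 6313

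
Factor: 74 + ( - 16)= 2^1* 29^1 =58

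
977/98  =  977/98  =  9.97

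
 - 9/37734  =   -1+12575/12578 = -0.00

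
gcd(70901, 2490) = 1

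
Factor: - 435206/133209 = - 2^1*3^( - 2)*19^( - 2 )*23^1*41^( - 1)*9461^1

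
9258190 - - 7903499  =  17161689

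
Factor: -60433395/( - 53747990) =12086679/10749598 = 2^(  -  1 ) * 3^1*11^1*  19^1*37^1*89^( - 1)*131^(-1)*461^( - 1)*521^1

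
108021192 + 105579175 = 213600367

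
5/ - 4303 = - 5/4303 = - 0.00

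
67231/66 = 1018  +  43/66 = 1018.65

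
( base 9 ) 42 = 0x26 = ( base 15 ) 28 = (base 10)38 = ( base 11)35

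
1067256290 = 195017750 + 872238540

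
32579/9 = 32579/9 = 3619.89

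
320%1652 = 320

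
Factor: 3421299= 3^1 * 7^1*197^1* 827^1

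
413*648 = 267624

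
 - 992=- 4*248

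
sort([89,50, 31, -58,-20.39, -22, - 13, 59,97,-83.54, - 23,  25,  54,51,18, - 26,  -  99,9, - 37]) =[ - 99,-83.54, - 58, - 37, -26,- 23, -22,  -  20.39, - 13,  9 , 18, 25,  31, 50,51,54,59, 89,  97]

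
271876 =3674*74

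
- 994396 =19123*(- 52 ) 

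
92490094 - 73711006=18779088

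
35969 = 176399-140430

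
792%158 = 2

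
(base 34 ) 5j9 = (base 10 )6435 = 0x1923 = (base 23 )C3I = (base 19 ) hfd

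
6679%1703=1570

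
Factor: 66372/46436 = 3^1*13^( - 1 ) * 19^( - 1 ) * 47^( - 1 )*5531^1 = 16593/11609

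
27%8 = 3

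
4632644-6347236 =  - 1714592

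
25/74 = 25/74 = 0.34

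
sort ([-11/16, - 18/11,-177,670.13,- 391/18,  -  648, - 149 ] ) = [ - 648,-177, - 149,-391/18,- 18/11, - 11/16,670.13 ]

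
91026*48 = 4369248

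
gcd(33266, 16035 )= 1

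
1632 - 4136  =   - 2504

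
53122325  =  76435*695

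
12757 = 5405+7352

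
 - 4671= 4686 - 9357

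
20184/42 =480  +  4/7 = 480.57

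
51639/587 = 87 + 570/587 = 87.97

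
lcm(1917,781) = 21087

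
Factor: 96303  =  3^1*47^1 *683^1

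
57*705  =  40185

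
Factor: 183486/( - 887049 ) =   -  61162/295683 = - 2^1*3^(  -  1 )*53^1*577^1*98561^( - 1 ) 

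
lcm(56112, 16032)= 112224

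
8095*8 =64760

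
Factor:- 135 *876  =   - 118260 = - 2^2  *3^4*5^1*73^1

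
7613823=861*8843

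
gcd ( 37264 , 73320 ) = 8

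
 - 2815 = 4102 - 6917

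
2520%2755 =2520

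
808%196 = 24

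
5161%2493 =175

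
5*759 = 3795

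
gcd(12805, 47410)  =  5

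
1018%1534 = 1018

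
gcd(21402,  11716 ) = 58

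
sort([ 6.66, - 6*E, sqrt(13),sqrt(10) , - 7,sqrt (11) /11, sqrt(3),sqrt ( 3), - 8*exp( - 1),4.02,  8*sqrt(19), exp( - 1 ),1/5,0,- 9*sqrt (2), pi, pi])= [ - 6*E, - 9*sqrt(2 ), -7, - 8*exp( - 1),0,1/5,sqrt ( 11 ) /11,  exp( - 1), sqrt(3), sqrt(3), pi,  pi,sqrt(10), sqrt ( 13),  4.02,6.66,8*sqrt (19)]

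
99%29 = 12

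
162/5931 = 18/659 = 0.03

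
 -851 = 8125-8976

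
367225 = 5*73445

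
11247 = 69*163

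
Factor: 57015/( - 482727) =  - 3^1 * 5^1*127^( - 1)  =  - 15/127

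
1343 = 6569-5226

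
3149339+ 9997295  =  13146634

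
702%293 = 116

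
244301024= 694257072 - 449956048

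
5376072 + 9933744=15309816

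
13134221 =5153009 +7981212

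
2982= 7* 426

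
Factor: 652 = 2^2*163^1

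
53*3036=160908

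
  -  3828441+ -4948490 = -8776931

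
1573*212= 333476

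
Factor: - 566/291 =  - 2^1 * 3^( - 1) *97^( - 1 )*283^1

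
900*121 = 108900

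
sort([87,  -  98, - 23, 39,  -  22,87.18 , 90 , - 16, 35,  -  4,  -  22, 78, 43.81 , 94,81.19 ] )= [-98, - 23, - 22 , - 22,-16, - 4, 35,  39, 43.81,78, 81.19, 87, 87.18, 90,94 ] 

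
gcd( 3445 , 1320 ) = 5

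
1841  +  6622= 8463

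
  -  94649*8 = -757192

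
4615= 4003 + 612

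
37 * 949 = 35113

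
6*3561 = 21366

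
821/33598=821/33598  =  0.02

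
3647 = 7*521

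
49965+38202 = 88167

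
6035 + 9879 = 15914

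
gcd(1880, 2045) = 5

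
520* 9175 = 4771000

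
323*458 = 147934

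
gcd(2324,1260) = 28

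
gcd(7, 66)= 1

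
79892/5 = 15978 + 2/5 = 15978.40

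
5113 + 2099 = 7212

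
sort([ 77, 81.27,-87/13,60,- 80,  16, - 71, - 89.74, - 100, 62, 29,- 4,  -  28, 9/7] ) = [ - 100, - 89.74, - 80, - 71, - 28, - 87/13, - 4, 9/7 , 16, 29,  60,62, 77, 81.27]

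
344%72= 56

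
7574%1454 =304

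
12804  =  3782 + 9022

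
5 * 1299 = 6495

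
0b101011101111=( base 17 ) 9bb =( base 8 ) 5357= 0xaef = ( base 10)2799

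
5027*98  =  492646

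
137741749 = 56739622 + 81002127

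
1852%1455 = 397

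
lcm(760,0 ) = 0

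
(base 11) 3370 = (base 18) DC5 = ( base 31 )4j0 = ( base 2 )1000101010001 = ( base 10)4433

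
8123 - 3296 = 4827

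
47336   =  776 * 61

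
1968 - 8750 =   -  6782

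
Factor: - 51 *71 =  - 3^1*17^1  *71^1 = -3621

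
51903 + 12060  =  63963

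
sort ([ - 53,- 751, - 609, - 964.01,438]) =[ - 964.01, - 751, - 609, - 53, 438] 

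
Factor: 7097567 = 2113^1 * 3359^1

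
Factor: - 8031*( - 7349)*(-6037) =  - 3^1*  2677^1*6037^1*7349^1= - 356302647303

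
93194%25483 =16745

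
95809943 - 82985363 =12824580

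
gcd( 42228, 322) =46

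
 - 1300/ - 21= 1300/21 = 61.90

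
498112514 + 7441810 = 505554324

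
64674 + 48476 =113150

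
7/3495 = 7/3495 = 0.00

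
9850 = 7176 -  - 2674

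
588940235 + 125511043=714451278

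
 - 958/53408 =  - 479/26704 = -0.02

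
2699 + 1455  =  4154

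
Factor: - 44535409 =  - 281^1  *  158489^1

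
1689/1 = 1689 = 1689.00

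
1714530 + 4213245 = 5927775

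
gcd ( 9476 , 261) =1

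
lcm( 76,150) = 5700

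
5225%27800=5225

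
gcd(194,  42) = 2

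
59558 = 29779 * 2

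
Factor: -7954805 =- 5^1*1590961^1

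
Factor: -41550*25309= - 2^1 * 3^1* 5^2* 277^1*25309^1 = - 1051588950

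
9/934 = 9/934 = 0.01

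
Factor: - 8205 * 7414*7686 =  - 467553752820 = - 2^2* 3^3*5^1*7^1*11^1*61^1*337^1*547^1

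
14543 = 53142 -38599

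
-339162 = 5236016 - 5575178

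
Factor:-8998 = -2^1*11^1 *409^1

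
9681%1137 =585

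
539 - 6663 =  - 6124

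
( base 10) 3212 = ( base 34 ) 2qg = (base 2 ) 110010001100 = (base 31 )3aj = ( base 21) 75K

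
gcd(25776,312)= 24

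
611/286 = 2 + 3/22=2.14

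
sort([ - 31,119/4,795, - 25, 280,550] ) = [-31, - 25,119/4,280,550,795 ] 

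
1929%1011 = 918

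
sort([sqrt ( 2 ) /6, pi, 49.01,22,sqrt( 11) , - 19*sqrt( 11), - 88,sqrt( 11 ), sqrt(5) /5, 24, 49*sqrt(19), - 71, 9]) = [ - 88, - 71, - 19*sqrt( 11 ), sqrt(2 )/6,sqrt(5) /5, pi, sqrt( 11), sqrt(  11),  9, 22,24, 49.01,49*sqrt(19)] 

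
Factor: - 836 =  - 2^2*11^1*19^1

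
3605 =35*103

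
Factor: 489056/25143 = 992/51 = 2^5*3^( - 1 )*17^( - 1 ) * 31^1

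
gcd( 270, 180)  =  90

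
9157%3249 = 2659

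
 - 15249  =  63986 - 79235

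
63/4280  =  63/4280  =  0.01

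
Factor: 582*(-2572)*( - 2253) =3372524712 = 2^3*3^2*97^1*643^1 * 751^1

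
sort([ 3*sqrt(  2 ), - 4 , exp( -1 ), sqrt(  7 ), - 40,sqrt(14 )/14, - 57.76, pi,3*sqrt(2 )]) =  [ - 57.76,  -  40 , - 4, sqrt( 14)/14 , exp( - 1 ), sqrt(7),pi, 3 * sqrt( 2 ), 3*sqrt( 2)]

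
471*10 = 4710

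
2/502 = 1/251  =  0.00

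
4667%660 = 47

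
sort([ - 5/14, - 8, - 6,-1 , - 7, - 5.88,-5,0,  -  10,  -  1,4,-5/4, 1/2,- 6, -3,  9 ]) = [-10, - 8,-7,- 6, - 6, - 5.88,  -  5,-3,-5/4, - 1 , - 1, - 5/14, 0, 1/2,  4, 9 ]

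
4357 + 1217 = 5574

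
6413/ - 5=  -  6413/5 = -1282.60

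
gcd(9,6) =3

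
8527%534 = 517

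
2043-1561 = 482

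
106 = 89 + 17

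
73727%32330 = 9067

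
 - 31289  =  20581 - 51870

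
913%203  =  101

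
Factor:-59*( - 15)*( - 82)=  -  72570 = - 2^1*3^1 * 5^1*41^1 * 59^1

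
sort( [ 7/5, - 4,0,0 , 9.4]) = [ - 4,0, 0,7/5, 9.4]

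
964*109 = 105076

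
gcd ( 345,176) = 1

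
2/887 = 2/887  =  0.00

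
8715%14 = 7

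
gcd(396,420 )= 12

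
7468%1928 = 1684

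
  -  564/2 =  - 282 = -282.00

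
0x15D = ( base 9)427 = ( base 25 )DO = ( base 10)349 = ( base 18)117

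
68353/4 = 17088 + 1/4 = 17088.25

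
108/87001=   108/87001 = 0.00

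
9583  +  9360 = 18943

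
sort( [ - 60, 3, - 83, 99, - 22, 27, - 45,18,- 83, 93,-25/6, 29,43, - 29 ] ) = [  -  83 ,-83,  -  60, - 45, - 29, - 22, -25/6, 3, 18, 27,29, 43, 93, 99 ]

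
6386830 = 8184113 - 1797283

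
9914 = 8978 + 936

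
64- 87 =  - 23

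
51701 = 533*97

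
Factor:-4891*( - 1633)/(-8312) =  - 7987003/8312 = - 2^(-3)  *  23^1*67^1*71^1*73^1 * 1039^( - 1)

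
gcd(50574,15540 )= 6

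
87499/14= 87499/14 = 6249.93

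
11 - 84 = - 73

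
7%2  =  1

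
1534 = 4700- 3166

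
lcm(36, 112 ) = 1008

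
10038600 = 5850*1716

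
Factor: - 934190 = - 2^1*5^1*93419^1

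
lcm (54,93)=1674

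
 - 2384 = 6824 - 9208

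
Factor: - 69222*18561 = - 1284829542 = - 2^1*3^2*23^1*83^1*139^1*269^1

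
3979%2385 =1594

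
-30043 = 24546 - 54589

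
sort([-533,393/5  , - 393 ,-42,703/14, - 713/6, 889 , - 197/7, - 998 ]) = [ - 998, - 533,- 393, - 713/6, - 42, - 197/7,703/14,393/5,889]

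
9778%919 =588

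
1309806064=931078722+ 378727342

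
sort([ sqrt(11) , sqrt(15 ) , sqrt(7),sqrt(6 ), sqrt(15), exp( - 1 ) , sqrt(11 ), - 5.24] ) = [  -  5.24,exp(-1),sqrt(6), sqrt(7),sqrt(11),sqrt( 11),sqrt( 15), sqrt( 15 ) ]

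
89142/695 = 89142/695 = 128.26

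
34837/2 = 17418 + 1/2 = 17418.50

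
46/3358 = 1/73 = 0.01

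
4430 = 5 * 886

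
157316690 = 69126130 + 88190560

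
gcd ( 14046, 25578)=6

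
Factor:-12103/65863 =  - 1729/9409 = - 7^1*13^1*19^1* 97^ (  -  2 ) 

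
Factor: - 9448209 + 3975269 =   -  5472940=-  2^2*5^1 *11^1*24877^1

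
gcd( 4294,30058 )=4294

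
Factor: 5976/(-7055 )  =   - 72/85 = - 2^3*3^2 * 5^( - 1 )*17^ (-1)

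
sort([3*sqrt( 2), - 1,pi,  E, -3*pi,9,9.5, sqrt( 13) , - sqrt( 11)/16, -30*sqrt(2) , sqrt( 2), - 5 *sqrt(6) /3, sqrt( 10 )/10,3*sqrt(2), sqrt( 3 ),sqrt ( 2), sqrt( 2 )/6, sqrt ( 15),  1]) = [ - 30*sqrt ( 2), - 3*pi, - 5* sqrt( 6) /3, - 1, - sqrt( 11) /16,sqrt( 2)/6,sqrt( 10) /10, 1,sqrt( 2 ), sqrt( 2 ), sqrt( 3), E, pi, sqrt( 13), sqrt(15), 3*sqrt( 2), 3*sqrt (2),  9, 9.5 ]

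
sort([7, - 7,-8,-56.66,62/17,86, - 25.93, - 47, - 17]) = [ - 56.66, - 47,-25.93, - 17, - 8, -7,62/17,7,86 ] 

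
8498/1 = 8498 = 8498.00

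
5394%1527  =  813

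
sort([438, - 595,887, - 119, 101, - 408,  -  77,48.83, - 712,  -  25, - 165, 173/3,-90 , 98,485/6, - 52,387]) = [ - 712, - 595,-408,-165,- 119, - 90, - 77, - 52,- 25,  48.83,173/3, 485/6, 98, 101, 387, 438,887]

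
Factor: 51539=51539^1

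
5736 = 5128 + 608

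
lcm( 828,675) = 62100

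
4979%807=137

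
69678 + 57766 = 127444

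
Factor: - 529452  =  - 2^2*3^2 * 7^1  *11^1*191^1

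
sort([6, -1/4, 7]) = [ - 1/4 , 6,7]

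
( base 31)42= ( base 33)3r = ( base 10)126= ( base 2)1111110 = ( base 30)46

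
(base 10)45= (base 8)55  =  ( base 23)1m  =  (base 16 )2D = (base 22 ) 21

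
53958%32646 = 21312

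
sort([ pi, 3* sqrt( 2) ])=[ pi, 3*sqrt ( 2) ] 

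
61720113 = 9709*6357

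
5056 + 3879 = 8935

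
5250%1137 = 702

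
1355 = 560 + 795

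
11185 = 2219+8966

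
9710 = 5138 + 4572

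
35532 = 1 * 35532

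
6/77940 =1/12990 = 0.00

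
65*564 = 36660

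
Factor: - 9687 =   -  3^1*3229^1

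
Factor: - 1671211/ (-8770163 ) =2239^( - 1)*3917^( - 1 )*1671211^1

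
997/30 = 33 + 7/30  =  33.23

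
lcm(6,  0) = 0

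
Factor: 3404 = 2^2*23^1*37^1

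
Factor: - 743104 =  -2^6*17^1*683^1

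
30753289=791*38879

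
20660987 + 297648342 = 318309329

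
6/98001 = 2/32667=0.00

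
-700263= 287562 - 987825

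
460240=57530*8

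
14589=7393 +7196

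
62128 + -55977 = 6151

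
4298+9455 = 13753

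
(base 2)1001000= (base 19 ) 3F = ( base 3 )2200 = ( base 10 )72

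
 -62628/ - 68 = 921  +  0/1= 921.00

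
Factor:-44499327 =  - 3^1*14833109^1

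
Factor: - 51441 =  - 3^1 *13^1*1319^1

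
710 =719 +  - 9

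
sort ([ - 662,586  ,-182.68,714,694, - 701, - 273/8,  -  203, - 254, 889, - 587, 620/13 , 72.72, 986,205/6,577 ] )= [-701, - 662, - 587, - 254, - 203,  -  182.68,-273/8, 205/6,620/13,72.72,  577,586, 694, 714,889,986]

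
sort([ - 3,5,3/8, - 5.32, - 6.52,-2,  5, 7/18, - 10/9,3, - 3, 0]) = [ - 6.52, -5.32, - 3, - 3, - 2, - 10/9,  0,3/8,7/18,3,5,5]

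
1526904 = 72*21207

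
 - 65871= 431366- 497237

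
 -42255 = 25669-67924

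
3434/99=34 + 68/99 = 34.69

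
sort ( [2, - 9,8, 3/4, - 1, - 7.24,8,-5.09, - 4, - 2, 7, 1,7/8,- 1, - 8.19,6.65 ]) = [ - 9, - 8.19, - 7.24, - 5.09, - 4 , - 2, -1, - 1, 3/4 , 7/8, 1,2,6.65,7,  8, 8]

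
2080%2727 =2080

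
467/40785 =467/40785 = 0.01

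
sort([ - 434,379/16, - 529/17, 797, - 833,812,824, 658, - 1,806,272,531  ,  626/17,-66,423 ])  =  [-833, - 434, - 66, - 529/17, - 1 , 379/16, 626/17,272,423, 531, 658,797, 806, 812,  824 ]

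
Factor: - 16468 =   -  2^2*23^1*179^1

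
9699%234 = 105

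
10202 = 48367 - 38165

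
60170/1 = 60170=   60170.00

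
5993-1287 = 4706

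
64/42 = 32/21= 1.52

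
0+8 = 8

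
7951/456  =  7951/456 = 17.44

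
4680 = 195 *24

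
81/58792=81/58792 = 0.00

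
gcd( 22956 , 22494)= 6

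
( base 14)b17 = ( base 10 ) 2177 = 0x881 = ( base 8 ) 4201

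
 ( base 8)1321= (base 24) 161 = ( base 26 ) 11J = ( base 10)721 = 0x2D1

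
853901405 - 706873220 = 147028185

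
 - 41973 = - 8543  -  33430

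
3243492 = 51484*63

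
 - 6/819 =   -  1+271/273 = -0.01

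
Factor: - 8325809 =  - 8325809^1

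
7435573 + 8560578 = 15996151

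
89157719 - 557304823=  - 468147104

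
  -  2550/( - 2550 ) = 1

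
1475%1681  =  1475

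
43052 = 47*916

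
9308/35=9308/35  =  265.94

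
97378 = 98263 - 885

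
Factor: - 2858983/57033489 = -3^(-1) * 241^1 * 11863^1* 19011163^( - 1)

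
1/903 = 1/903 = 0.00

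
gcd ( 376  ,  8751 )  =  1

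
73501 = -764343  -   - 837844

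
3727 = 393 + 3334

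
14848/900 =3712/225 = 16.50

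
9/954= 1/106 = 0.01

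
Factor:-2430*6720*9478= - 154771948800 = - 2^8*3^6*5^2*7^2*677^1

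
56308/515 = 56308/515  =  109.34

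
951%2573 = 951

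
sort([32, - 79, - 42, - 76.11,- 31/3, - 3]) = [ - 79, - 76.11, - 42, - 31/3, - 3,32]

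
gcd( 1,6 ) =1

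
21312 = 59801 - 38489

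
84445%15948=4705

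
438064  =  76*5764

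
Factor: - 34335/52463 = - 3^2*5^1*7^1*23^( - 1)*109^1 *2281^( - 1) 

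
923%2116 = 923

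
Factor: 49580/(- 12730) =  -2^1 * 19^ (-1) * 37^1=- 74/19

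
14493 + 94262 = 108755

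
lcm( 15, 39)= 195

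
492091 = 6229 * 79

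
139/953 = 139/953  =  0.15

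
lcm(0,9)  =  0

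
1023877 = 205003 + 818874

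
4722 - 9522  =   - 4800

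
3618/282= 12  +  39/47 = 12.83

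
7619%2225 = 944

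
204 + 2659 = 2863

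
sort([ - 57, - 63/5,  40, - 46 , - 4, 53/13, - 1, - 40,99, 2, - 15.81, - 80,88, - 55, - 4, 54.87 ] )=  [ - 80 , - 57, - 55, - 46, - 40, - 15.81, - 63/5, - 4, - 4,  -  1, 2 , 53/13,40, 54.87, 88, 99 ] 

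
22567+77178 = 99745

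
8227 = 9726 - 1499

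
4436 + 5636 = 10072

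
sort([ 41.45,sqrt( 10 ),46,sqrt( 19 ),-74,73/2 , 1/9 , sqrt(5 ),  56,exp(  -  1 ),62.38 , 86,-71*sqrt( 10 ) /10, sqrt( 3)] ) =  [ -74, - 71*sqrt( 10 ) /10,1/9 , exp( - 1 ) , sqrt( 3),sqrt( 5), sqrt( 10 ),sqrt( 19),73/2,41.45, 46,56, 62.38 , 86] 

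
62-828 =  - 766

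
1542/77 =20 + 2/77= 20.03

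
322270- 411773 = -89503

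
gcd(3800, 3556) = 4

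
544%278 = 266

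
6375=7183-808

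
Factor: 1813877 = 13^2*10733^1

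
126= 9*14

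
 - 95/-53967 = 95/53967 = 0.00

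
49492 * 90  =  4454280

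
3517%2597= 920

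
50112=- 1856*( - 27 ) 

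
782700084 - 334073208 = 448626876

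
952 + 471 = 1423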